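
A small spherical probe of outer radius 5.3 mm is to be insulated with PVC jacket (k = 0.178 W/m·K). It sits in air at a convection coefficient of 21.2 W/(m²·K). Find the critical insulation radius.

r_cr ≈ 16.8 mm

For a sphere r_cr = 2k/h = 2×0.178/21.2
r_cr = 16.8 mm; since the bare radius (5.3 mm) is below r_cr, adding a thin layer of insulation will *increase* heat loss.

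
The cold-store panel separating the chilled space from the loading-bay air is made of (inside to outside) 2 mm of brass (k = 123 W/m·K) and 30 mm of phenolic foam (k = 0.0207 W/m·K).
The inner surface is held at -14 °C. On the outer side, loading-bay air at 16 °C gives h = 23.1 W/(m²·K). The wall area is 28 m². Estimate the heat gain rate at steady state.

Model the wall as resistances in series:
R_brass = L/(kA) = 0.002/(123×28) = 5.807×10^-7 K/W
R_phenolic foam = L/(kA) = 0.03/(0.0207×28) = 0.05176 K/W
R_outer film = 1/(h_o·A) = 1/(23.1×28) = 0.001546 K/W
R_total = 0.05331 K/W
Q = ΔT / R_total = 30 / 0.05331

Q ≈ 563 W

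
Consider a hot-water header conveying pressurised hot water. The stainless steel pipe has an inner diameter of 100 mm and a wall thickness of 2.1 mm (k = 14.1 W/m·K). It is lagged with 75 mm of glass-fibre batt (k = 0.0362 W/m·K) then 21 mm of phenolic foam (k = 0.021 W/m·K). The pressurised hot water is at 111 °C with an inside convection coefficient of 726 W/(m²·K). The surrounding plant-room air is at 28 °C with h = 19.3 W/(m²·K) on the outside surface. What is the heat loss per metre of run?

q′ ≈ 16.1 W/m

Radial resistances (cylindrical: R_cond = ln(r_o/r_i)/(2πkL), R_conv = 1/(h·2πrL)):
R_inner film = 1/(h_i·2πr₁L) = 1/(726×2π×0.05×1) = 0.004384 K/W
R_stainless steel pipe wall = ln(52.1/50)/(2π×14.1×1) = 4.644×10^-4 K/W
R_glass-fibre batt = ln(127.1/52.1)/(2π×0.0362×1) = 3.921 K/W
R_phenolic foam = ln(148.1/127.1)/(2π×0.021×1) = 1.159 K/W
R_outer film = 1/(h_o·2πr_oL) = 1/(19.3×2π×0.1481×1) = 0.05568 K/W
R_total = 5.14 K/W
Q = ΔT/R_total = 83/5.14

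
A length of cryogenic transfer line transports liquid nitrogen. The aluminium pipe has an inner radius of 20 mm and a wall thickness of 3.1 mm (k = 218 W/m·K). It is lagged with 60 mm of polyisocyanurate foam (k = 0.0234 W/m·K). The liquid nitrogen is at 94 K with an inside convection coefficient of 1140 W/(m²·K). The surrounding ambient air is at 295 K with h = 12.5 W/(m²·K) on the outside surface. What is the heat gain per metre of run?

q′ ≈ 22.7 W/m

For a radial system each layer contributes R = ln(r_out/r_in)/(2πkL); films add R = 1/(hA).
R_inner film = 1/(h_i·2πr₁L) = 1/(1140×2π×0.02×1) = 0.00698 K/W
R_aluminium pipe wall = ln(23.1/20)/(2π×218×1) = 1.052×10^-4 K/W
R_polyisocyanurate foam = ln(83.1/23.1)/(2π×0.0234×1) = 8.707 K/W
R_outer film = 1/(h_o·2πr_oL) = 1/(12.5×2π×0.0831×1) = 0.1532 K/W
R_total = 8.868 K/W
Q = ΔT/R_total = 201/8.868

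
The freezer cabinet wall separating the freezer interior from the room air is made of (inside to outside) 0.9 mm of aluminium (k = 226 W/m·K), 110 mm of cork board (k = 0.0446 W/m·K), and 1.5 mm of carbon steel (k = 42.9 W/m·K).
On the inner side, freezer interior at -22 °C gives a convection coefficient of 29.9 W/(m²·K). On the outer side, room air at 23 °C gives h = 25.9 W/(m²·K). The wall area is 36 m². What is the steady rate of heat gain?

Q ≈ 638 W

Using the resistance-network approach (series):
R_inner film = 1/(h_i·A) = 1/(29.9×36) = 9.29×10^-4 K/W
R_aluminium = L/(kA) = 0.0009/(226×36) = 1.106×10^-7 K/W
R_cork board = L/(kA) = 0.11/(0.0446×36) = 0.06851 K/W
R_carbon steel = L/(kA) = 0.0015/(42.9×36) = 9.713×10^-7 K/W
R_outer film = 1/(h_o·A) = 1/(25.9×36) = 0.001073 K/W
R_total = 0.07051 K/W
Q = ΔT / R_total = 45 / 0.07051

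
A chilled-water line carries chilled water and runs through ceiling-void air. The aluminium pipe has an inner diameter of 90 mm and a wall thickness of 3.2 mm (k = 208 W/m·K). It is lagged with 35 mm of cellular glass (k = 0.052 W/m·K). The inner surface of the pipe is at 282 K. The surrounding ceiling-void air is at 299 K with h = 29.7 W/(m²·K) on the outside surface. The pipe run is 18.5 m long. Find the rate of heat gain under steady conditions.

Treating each annulus and film as a series resistance:
R_aluminium pipe wall = ln(48.2/45)/(2π×208×18.5) = 2.841×10^-6 K/W
R_cellular glass = ln(83.2/48.2)/(2π×0.052×18.5) = 0.09031 K/W
R_outer film = 1/(h_o·2πr_oL) = 1/(29.7×2π×0.0832×18.5) = 0.003482 K/W
R_total = 0.0938 K/W
Q = ΔT/R_total = 17/0.0938

Q ≈ 181 W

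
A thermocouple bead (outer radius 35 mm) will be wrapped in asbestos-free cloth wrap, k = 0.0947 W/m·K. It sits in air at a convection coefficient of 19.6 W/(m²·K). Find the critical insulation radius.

r_cr ≈ 9.66 mm

For a sphere r_cr = 2k/h = 2×0.0947/19.6
r_cr = 9.66 mm; since the bare radius (35 mm) is above r_cr, any added insulation will reduce heat loss.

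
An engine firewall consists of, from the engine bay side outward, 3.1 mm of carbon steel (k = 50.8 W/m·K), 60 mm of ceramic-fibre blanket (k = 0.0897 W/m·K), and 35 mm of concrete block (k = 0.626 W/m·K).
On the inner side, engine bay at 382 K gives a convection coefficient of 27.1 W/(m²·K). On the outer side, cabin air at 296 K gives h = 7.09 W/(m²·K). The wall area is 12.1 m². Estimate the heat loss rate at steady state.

Q ≈ 1150 W

Series thermal resistances:
R_inner film = 1/(h_i·A) = 1/(27.1×12.1) = 0.00305 K/W
R_carbon steel = L/(kA) = 0.0031/(50.8×12.1) = 5.043×10^-6 K/W
R_ceramic-fibre blanket = L/(kA) = 0.06/(0.0897×12.1) = 0.05528 K/W
R_concrete block = L/(kA) = 0.035/(0.626×12.1) = 0.004621 K/W
R_outer film = 1/(h_o·A) = 1/(7.09×12.1) = 0.01166 K/W
R_total = 0.07461 K/W
Q = ΔT / R_total = 86 / 0.07461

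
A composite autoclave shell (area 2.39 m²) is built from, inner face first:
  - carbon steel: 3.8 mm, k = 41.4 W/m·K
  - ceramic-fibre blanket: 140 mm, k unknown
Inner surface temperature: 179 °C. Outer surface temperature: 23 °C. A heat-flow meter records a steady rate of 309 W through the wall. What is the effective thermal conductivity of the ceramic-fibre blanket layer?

Treating each layer as a thermal resistance in series:
R_carbon steel = L/(kA) = 0.0038/(41.4×2.39) = 3.84×10^-5 K/W
Sum of known resistances R_other = 3.84×10^-5 K/W
Total R = ΔT/Q = 156/309 = 0.5049 K/W
R_ceramic-fibre blanket = R_total − R_other = 0.5048 K/W
k = L/(R·A) = 0.14/(0.5048×2.39)

k ≈ 0.116 W/(m·K)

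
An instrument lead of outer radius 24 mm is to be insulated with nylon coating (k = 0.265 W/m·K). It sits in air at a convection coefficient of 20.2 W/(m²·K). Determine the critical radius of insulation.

r_cr ≈ 13.1 mm

For a cylinder r_cr = k/h = 0.265/20.2
r_cr = 13.1 mm; since the bare radius (24 mm) is above r_cr, any added insulation will reduce heat loss.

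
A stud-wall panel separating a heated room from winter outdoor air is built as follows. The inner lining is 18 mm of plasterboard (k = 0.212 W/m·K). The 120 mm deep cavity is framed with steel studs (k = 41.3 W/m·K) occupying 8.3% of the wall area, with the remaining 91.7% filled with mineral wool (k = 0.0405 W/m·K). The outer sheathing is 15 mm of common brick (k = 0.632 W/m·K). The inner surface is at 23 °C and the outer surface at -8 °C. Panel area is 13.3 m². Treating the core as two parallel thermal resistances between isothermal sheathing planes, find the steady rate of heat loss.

Q ≈ 2880 W

Sheathing layers in series; stud and cavity paths in parallel between them.
R_inner = 0.018/(0.212×13.3) = 0.006384 K/W
R_stud  = 0.12/(41.3×0.083×13.3) = 0.002632 K/W
R_cav   = 0.12/(0.0405×0.917×13.3) = 0.2429 K/W
1/R_core = 1/R_stud + 1/R_cav → R_core = 0.002604 K/W
R_outer = 0.015/(0.632×13.3) = 0.001785 K/W
R_total = 0.01077 K/W
Q = ΔT/R_total = 31/0.01077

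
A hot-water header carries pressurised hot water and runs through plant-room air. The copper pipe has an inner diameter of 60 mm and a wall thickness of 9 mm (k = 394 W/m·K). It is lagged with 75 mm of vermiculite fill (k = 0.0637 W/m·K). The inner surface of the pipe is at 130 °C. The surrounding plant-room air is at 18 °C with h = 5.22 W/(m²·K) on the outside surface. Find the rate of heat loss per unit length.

Cylindrical conduction, so R = ln(r₂/r₁)/(2πkL) per layer, in series:
R_copper pipe wall = ln(39/30)/(2π×394×1) = 1.06×10^-4 K/W
R_vermiculite fill = ln(114/39)/(2π×0.0637×1) = 2.68 K/W
R_outer film = 1/(h_o·2πr_oL) = 1/(5.22×2π×0.114×1) = 0.2675 K/W
R_total = 2.948 K/W
Q = ΔT/R_total = 112/2.948

q′ ≈ 38 W/m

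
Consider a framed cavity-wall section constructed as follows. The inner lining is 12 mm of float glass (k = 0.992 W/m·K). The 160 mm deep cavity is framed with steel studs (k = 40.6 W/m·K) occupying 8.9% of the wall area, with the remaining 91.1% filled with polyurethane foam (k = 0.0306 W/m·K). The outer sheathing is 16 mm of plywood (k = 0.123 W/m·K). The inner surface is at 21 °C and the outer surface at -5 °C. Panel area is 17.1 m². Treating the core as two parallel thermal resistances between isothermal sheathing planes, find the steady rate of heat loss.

Sheathing layers in series; stud and cavity paths in parallel between them.
R_inner = 0.012/(0.992×17.1) = 7.074×10^-4 K/W
R_stud  = 0.16/(40.6×0.089×17.1) = 0.002589 K/W
R_cav   = 0.16/(0.0306×0.911×17.1) = 0.3356 K/W
1/R_core = 1/R_stud + 1/R_cav → R_core = 0.00257 K/W
R_outer = 0.016/(0.123×17.1) = 0.007607 K/W
R_total = 0.01088 K/W
Q = ΔT/R_total = 26/0.01088

Q ≈ 2390 W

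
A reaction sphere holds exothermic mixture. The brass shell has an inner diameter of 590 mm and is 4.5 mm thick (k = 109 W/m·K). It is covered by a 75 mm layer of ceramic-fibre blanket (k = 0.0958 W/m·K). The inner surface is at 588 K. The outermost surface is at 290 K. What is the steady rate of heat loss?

Q ≈ 536 W

Radial (spherical) resistances in series:
R_brass shell = (1/0.295 − 1/0.2995)/(4π×109) = 3.718×10^-5 K/W
R_ceramic-fibre blanket = (1/0.2995 − 1/0.3745)/(4π×0.0958) = 0.5554 K/W
R_total = 0.5555 K/W
Q = ΔT/R_total = 298/0.5555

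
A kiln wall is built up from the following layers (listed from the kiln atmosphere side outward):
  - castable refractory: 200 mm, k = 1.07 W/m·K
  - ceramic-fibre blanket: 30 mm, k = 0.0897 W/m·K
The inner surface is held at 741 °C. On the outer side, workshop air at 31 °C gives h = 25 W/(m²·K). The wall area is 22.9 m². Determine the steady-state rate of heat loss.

Q ≈ 29000 W

Thermal resistances in series:
R_castable refractory = L/(kA) = 0.2/(1.07×22.9) = 0.008162 K/W
R_ceramic-fibre blanket = L/(kA) = 0.03/(0.0897×22.9) = 0.0146 K/W
R_outer film = 1/(h_o·A) = 1/(25×22.9) = 0.001747 K/W
R_total = 0.02451 K/W
Q = ΔT / R_total = 710 / 0.02451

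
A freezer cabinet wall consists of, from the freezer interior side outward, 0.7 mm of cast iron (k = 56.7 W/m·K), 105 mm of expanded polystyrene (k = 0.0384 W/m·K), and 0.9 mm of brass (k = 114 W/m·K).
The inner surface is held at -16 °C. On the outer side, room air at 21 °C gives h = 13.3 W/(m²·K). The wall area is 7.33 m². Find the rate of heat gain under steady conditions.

Q ≈ 96.5 W

Model the wall as resistances in series:
R_cast iron = L/(kA) = 0.0007/(56.7×7.33) = 1.684×10^-6 K/W
R_expanded polystyrene = L/(kA) = 0.105/(0.0384×7.33) = 0.373 K/W
R_brass = L/(kA) = 0.0009/(114×7.33) = 1.077×10^-6 K/W
R_outer film = 1/(h_o·A) = 1/(13.3×7.33) = 0.01026 K/W
R_total = 0.3833 K/W
Q = ΔT / R_total = 37 / 0.3833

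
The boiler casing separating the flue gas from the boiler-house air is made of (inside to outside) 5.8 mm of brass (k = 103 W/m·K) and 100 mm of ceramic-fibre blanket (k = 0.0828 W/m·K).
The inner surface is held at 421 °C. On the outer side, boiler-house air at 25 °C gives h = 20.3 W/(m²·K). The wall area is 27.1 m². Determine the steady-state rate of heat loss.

Model the wall as resistances in series:
R_brass = L/(kA) = 0.0058/(103×27.1) = 2.078×10^-6 K/W
R_ceramic-fibre blanket = L/(kA) = 0.1/(0.0828×27.1) = 0.04457 K/W
R_outer film = 1/(h_o·A) = 1/(20.3×27.1) = 0.001818 K/W
R_total = 0.04639 K/W
Q = ΔT / R_total = 396 / 0.04639

Q ≈ 8540 W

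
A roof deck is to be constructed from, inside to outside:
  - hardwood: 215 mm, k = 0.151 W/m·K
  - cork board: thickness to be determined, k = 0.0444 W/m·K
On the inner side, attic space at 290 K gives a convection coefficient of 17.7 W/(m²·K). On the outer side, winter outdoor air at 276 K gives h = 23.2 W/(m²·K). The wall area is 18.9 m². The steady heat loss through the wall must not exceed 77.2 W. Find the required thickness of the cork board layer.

Thermal resistances in series:
R_inner film = 1/(h_i·A) = 1/(17.7×18.9) = 0.002989 K/W
R_hardwood = L/(kA) = 0.215/(0.151×18.9) = 0.07534 K/W
R_outer film = 1/(h_o·A) = 1/(23.2×18.9) = 0.002281 K/W
Sum of the known resistances R_other = 0.08061 K/W
Required total resistance R_tot = ΔT/Q_allow = 14/77.2 = 0.1813 K/W
R_cork board = R_tot − R_other = 0.1007 K/W
L = R·k·A = 0.1007×0.0444×18.9

L ≈ 84.5 mm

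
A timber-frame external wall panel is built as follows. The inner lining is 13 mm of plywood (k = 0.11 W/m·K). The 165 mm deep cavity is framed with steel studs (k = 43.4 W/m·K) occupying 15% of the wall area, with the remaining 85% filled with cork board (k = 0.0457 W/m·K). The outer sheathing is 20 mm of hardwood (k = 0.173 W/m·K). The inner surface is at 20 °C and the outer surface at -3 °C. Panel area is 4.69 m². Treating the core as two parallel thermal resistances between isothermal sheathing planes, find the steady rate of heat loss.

Sheathing layers in series; stud and cavity paths in parallel between them.
R_inner = 0.013/(0.11×4.69) = 0.0252 K/W
R_stud  = 0.165/(43.4×0.15×4.69) = 0.005404 K/W
R_cav   = 0.165/(0.0457×0.85×4.69) = 0.9057 K/W
1/R_core = 1/R_stud + 1/R_cav → R_core = 0.005372 K/W
R_outer = 0.02/(0.173×4.69) = 0.02465 K/W
R_total = 0.05522 K/W
Q = ΔT/R_total = 23/0.05522

Q ≈ 417 W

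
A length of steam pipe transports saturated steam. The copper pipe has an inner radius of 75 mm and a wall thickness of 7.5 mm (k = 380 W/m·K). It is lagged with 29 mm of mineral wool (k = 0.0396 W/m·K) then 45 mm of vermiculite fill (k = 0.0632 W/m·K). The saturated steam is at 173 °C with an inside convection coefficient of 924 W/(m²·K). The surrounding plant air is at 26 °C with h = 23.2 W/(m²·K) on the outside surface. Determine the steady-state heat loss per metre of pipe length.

q′ ≈ 69.6 W/m

For a radial system each layer contributes R = ln(r_out/r_in)/(2πkL); films add R = 1/(hA).
R_inner film = 1/(h_i·2πr₁L) = 1/(924×2π×0.075×1) = 0.002297 K/W
R_copper pipe wall = ln(82.5/75)/(2π×380×1) = 3.992×10^-5 K/W
R_mineral wool = ln(111.5/82.5)/(2π×0.0396×1) = 1.211 K/W
R_vermiculite fill = ln(156.5/111.5)/(2π×0.0632×1) = 0.8538 K/W
R_outer film = 1/(h_o·2πr_oL) = 1/(23.2×2π×0.1565×1) = 0.04383 K/W
R_total = 2.111 K/W
Q = ΔT/R_total = 147/2.111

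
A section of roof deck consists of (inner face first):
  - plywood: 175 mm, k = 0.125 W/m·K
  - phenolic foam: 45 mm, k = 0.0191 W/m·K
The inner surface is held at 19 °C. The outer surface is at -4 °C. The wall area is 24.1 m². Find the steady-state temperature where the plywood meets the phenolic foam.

T ≈ 10.4 °C

Series thermal resistances:
R_plywood = L/(kA) = 0.175/(0.125×24.1) = 0.05809 K/W
R_phenolic foam = L/(kA) = 0.045/(0.0191×24.1) = 0.09776 K/W
R_total = 0.1559 K/W;  Q = ΔT/R_total = 23/0.1559 = 147.6 W
T_interface = T_inner − Q·ΣR(inner→interface) = 19 − 148×0.05809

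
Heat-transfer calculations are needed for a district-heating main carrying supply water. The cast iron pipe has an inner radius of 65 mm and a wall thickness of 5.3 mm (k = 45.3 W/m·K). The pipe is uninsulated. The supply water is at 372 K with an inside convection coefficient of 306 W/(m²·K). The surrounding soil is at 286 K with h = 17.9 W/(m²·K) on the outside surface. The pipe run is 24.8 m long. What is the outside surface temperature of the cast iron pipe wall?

T ≈ 367 K

Radial resistances (cylindrical: R_cond = ln(r_o/r_i)/(2πkL), R_conv = 1/(h·2πrL)):
R_inner film = 1/(h_i·2πr₁L) = 1/(306×2π×0.065×24.8) = 3.227×10^-4 K/W
R_cast iron pipe wall = ln(70.3/65)/(2π×45.3×24.8) = 1.11×10^-5 K/W
R_outer film = 1/(h_o·2πr_oL) = 1/(17.9×2π×0.0703×24.8) = 0.0051 K/W
R_total = 0.005434 K/W
Q = ΔT/R_total = 86/0.005434
Q = 15800 W
T_interface = T_inner − Q·ΣR(inner→interface) = 372 − 15800×3.338×10^-4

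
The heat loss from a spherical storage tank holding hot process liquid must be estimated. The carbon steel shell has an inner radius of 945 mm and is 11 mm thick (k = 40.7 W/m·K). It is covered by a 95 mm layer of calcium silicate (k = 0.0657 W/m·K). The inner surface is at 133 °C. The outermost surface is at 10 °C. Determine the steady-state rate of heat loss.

Q ≈ 1070 W

Spherical conduction: R = (1/r_in − 1/r_out)/(4πk) per layer; series-sum.
R_carbon steel shell = (1/0.945 − 1/0.956)/(4π×40.7) = 2.381×10^-5 K/W
R_calcium silicate = (1/0.956 − 1/1.051)/(4π×0.0657) = 0.1145 K/W
R_total = 0.1145 K/W
Q = ΔT/R_total = 123/0.1145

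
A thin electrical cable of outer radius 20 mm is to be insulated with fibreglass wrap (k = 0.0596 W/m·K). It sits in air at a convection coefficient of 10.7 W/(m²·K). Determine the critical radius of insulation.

r_cr ≈ 5.57 mm

For a cylinder r_cr = k/h = 0.0596/10.7
r_cr = 5.57 mm; since the bare radius (20 mm) is above r_cr, any added insulation will reduce heat loss.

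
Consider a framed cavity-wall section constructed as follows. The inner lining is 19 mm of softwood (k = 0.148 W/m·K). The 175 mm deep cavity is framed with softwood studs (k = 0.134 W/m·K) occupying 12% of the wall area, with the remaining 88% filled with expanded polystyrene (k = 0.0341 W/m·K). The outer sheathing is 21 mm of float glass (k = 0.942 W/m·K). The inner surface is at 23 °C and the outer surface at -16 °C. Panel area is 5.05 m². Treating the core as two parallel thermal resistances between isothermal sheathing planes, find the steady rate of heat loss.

Sheathing layers in series; stud and cavity paths in parallel between them.
R_inner = 0.019/(0.148×5.05) = 0.02542 K/W
R_stud  = 0.175/(0.134×0.12×5.05) = 2.155 K/W
R_cav   = 0.175/(0.0341×0.88×5.05) = 1.155 K/W
1/R_core = 1/R_stud + 1/R_cav → R_core = 0.7519 K/W
R_outer = 0.021/(0.942×5.05) = 0.004414 K/W
R_total = 0.7817 K/W
Q = ΔT/R_total = 39/0.7817

Q ≈ 49.9 W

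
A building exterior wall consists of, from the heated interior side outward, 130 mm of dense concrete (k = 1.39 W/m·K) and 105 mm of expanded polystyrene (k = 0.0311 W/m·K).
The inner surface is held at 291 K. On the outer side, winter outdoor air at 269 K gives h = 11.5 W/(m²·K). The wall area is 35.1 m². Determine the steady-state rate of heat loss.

Q ≈ 217 W

Using the resistance-network approach (series):
R_dense concrete = L/(kA) = 0.13/(1.39×35.1) = 0.002665 K/W
R_expanded polystyrene = L/(kA) = 0.105/(0.0311×35.1) = 0.09619 K/W
R_outer film = 1/(h_o·A) = 1/(11.5×35.1) = 0.002477 K/W
R_total = 0.1013 K/W
Q = ΔT / R_total = 22 / 0.1013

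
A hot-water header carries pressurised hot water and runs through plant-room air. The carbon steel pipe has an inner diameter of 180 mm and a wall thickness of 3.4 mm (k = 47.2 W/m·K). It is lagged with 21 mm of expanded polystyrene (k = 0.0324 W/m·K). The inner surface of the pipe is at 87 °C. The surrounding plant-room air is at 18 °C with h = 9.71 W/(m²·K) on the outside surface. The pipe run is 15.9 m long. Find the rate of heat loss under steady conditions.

Cylindrical conduction, so R = ln(r₂/r₁)/(2πkL) per layer, in series:
R_carbon steel pipe wall = ln(93.4/90)/(2π×47.2×15.9) = 7.864×10^-6 K/W
R_expanded polystyrene = ln(114.4/93.4)/(2π×0.0324×15.9) = 0.06266 K/W
R_outer film = 1/(h_o·2πr_oL) = 1/(9.71×2π×0.1144×15.9) = 0.009011 K/W
R_total = 0.07168 K/W
Q = ΔT/R_total = 69/0.07168

Q ≈ 963 W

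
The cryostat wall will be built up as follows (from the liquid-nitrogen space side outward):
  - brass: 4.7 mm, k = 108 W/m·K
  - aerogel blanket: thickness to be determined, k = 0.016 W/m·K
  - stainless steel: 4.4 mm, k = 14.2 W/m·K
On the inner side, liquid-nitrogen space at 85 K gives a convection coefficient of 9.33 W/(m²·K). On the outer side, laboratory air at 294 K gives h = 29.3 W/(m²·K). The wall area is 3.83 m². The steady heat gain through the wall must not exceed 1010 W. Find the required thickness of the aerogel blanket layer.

Model the wall as resistances in series:
R_inner film = 1/(h_i·A) = 1/(9.33×3.83) = 0.02798 K/W
R_brass = L/(kA) = 0.0047/(108×3.83) = 1.136×10^-5 K/W
R_stainless steel = L/(kA) = 0.0044/(14.2×3.83) = 8.09×10^-5 K/W
R_outer film = 1/(h_o·A) = 1/(29.3×3.83) = 0.008911 K/W
Sum of the known resistances R_other = 0.03699 K/W
Required total resistance R_tot = ΔT/Q_allow = 209/1010 = 0.2069 K/W
R_aerogel blanket = R_tot − R_other = 0.1699 K/W
L = R·k·A = 0.1699×0.016×3.83

L ≈ 10.4 mm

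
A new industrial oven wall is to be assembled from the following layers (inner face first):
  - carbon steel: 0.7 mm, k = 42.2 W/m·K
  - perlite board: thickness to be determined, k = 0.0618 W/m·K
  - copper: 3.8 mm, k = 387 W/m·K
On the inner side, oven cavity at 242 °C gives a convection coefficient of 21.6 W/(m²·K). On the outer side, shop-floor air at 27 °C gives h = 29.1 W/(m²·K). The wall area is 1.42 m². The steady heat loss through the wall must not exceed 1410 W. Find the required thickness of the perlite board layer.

Using the resistance-network approach (series):
R_inner film = 1/(h_i·A) = 1/(21.6×1.42) = 0.0326 K/W
R_carbon steel = L/(kA) = 0.0007/(42.2×1.42) = 1.168×10^-5 K/W
R_copper = L/(kA) = 0.0038/(387×1.42) = 6.915×10^-6 K/W
R_outer film = 1/(h_o·A) = 1/(29.1×1.42) = 0.0242 K/W
Sum of the known resistances R_other = 0.05682 K/W
Required total resistance R_tot = ΔT/Q_allow = 215/1410 = 0.1525 K/W
R_perlite board = R_tot − R_other = 0.09566 K/W
L = R·k·A = 0.09566×0.0618×1.42

L ≈ 8.39 mm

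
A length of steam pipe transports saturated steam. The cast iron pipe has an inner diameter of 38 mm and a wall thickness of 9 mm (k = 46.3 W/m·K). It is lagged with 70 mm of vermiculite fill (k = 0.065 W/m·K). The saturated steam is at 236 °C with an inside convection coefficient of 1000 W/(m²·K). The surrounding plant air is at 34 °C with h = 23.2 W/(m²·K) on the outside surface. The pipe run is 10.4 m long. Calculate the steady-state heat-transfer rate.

Q ≈ 668 W

Radial resistances (cylindrical: R_cond = ln(r_o/r_i)/(2πkL), R_conv = 1/(h·2πrL)):
R_inner film = 1/(h_i·2πr₁L) = 1/(1000×2π×0.019×10.4) = 8.054×10^-4 K/W
R_cast iron pipe wall = ln(28/19)/(2π×46.3×10.4) = 1.282×10^-4 K/W
R_vermiculite fill = ln(98/28)/(2π×0.065×10.4) = 0.2949 K/W
R_outer film = 1/(h_o·2πr_oL) = 1/(23.2×2π×0.098×10.4) = 0.006731 K/W
R_total = 0.3026 K/W
Q = ΔT/R_total = 202/0.3026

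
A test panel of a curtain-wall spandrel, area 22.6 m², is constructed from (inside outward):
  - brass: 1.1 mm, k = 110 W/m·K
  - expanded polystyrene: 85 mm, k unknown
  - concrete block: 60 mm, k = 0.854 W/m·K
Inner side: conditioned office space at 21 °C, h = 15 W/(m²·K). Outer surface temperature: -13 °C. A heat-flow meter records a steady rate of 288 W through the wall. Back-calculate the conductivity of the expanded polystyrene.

k ≈ 0.0336 W/(m·K)

Thermal resistances in series:
R_inner film = 1/(h_i·A) = 1/(15×22.6) = 0.00295 K/W
R_brass = L/(kA) = 0.0011/(110×22.6) = 4.425×10^-7 K/W
R_concrete block = L/(kA) = 0.06/(0.854×22.6) = 0.003109 K/W
Sum of known resistances R_other = 0.006059 K/W
Total R = ΔT/Q = 34/288 = 0.1181 K/W
R_expanded polystyrene = R_total − R_other = 0.112 K/W
k = L/(R·A) = 0.085/(0.112×22.6)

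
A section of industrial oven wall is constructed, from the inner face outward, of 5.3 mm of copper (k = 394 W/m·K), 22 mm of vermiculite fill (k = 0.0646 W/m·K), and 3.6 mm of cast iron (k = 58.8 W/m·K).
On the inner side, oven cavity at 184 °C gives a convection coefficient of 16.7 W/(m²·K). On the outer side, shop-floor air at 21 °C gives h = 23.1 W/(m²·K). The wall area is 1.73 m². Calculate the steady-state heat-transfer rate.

Q ≈ 635 W

Using the resistance-network approach (series):
R_inner film = 1/(h_i·A) = 1/(16.7×1.73) = 0.03461 K/W
R_copper = L/(kA) = 0.0053/(394×1.73) = 7.776×10^-6 K/W
R_vermiculite fill = L/(kA) = 0.022/(0.0646×1.73) = 0.1969 K/W
R_cast iron = L/(kA) = 0.0036/(58.8×1.73) = 3.539×10^-5 K/W
R_outer film = 1/(h_o·A) = 1/(23.1×1.73) = 0.02502 K/W
R_total = 0.2565 K/W
Q = ΔT / R_total = 163 / 0.2565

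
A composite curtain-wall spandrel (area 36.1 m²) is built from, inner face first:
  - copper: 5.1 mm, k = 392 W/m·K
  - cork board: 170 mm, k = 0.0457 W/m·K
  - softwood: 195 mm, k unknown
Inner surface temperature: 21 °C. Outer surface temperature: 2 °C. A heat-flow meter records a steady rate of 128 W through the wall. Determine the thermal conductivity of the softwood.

Using the resistance-network approach (series):
R_copper = L/(kA) = 0.0051/(392×36.1) = 3.604×10^-7 K/W
R_cork board = L/(kA) = 0.17/(0.0457×36.1) = 0.103 K/W
Sum of known resistances R_other = 0.103 K/W
Total R = ΔT/Q = 19/128 = 0.1484 K/W
R_softwood = R_total − R_other = 0.04539 K/W
k = L/(R·A) = 0.195/(0.04539×36.1)

k ≈ 0.119 W/(m·K)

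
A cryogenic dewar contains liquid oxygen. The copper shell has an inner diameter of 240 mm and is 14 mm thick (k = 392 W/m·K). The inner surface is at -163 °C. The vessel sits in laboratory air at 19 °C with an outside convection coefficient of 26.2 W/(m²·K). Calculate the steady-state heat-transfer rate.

Q ≈ 1070 W

Radial (spherical) resistances in series:
R_copper shell = (1/0.12 − 1/0.134)/(4π×392) = 1.767×10^-4 K/W
R_outer film = 1/(h·4πr_o²) = 1/(26.2×4π×0.134²) = 0.1692 K/W
R_total = 0.1693 K/W
Q = ΔT/R_total = 182/0.1693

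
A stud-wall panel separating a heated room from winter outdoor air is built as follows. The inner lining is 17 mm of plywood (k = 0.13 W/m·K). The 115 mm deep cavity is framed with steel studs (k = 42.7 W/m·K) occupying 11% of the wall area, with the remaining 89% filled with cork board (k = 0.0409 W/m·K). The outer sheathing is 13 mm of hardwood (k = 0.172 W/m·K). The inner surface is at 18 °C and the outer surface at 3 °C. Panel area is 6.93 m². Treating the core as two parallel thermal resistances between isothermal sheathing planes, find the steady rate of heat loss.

Sheathing layers in series; stud and cavity paths in parallel between them.
R_inner = 0.017/(0.13×6.93) = 0.01887 K/W
R_stud  = 0.115/(42.7×0.11×6.93) = 0.003533 K/W
R_cav   = 0.115/(0.0409×0.89×6.93) = 0.4559 K/W
1/R_core = 1/R_stud + 1/R_cav → R_core = 0.003506 K/W
R_outer = 0.013/(0.172×6.93) = 0.01091 K/W
R_total = 0.03328 K/W
Q = ΔT/R_total = 15/0.03328

Q ≈ 451 W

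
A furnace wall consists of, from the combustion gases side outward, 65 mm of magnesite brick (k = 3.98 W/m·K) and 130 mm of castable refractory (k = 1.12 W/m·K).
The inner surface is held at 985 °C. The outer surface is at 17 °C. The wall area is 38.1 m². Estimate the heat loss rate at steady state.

Using the resistance-network approach (series):
R_magnesite brick = L/(kA) = 0.065/(3.98×38.1) = 4.287×10^-4 K/W
R_castable refractory = L/(kA) = 0.13/(1.12×38.1) = 0.003046 K/W
R_total = 0.003475 K/W
Q = ΔT / R_total = 968 / 0.003475

Q ≈ 279000 W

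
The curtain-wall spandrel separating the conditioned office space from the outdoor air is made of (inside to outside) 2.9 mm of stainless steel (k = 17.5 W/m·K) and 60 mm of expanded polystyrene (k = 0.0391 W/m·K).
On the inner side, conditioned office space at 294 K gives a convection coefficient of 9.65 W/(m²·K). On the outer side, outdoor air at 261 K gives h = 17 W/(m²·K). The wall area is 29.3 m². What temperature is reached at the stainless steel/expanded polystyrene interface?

Model the wall as resistances in series:
R_inner film = 1/(h_i·A) = 1/(9.65×29.3) = 0.003537 K/W
R_stainless steel = L/(kA) = 0.0029/(17.5×29.3) = 5.656×10^-6 K/W
R_expanded polystyrene = L/(kA) = 0.06/(0.0391×29.3) = 0.05237 K/W
R_outer film = 1/(h_o·A) = 1/(17×29.3) = 0.002008 K/W
R_total = 0.05792 K/W;  Q = ΔT/R_total = 33/0.05792 = 569.7 W
T_interface = T_inner − Q·ΣR(inner→interface) = 294 − 570×0.003542

T ≈ 292 K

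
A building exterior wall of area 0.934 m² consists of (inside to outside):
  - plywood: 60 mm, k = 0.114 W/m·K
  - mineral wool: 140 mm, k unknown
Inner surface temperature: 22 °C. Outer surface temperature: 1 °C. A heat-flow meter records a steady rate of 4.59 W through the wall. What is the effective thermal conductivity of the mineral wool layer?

k ≈ 0.0374 W/(m·K)

Treating each layer as a thermal resistance in series:
R_plywood = L/(kA) = 0.06/(0.114×0.934) = 0.5635 K/W
Sum of known resistances R_other = 0.5635 K/W
Total R = ΔT/Q = 21/4.59 = 4.575 K/W
R_mineral wool = R_total − R_other = 4.012 K/W
k = L/(R·A) = 0.14/(4.012×0.934)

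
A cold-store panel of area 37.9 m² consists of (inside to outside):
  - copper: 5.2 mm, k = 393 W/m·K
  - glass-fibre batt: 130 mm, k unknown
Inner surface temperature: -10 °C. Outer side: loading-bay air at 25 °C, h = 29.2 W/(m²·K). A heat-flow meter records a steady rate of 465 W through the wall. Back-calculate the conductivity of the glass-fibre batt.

k ≈ 0.0461 W/(m·K)

Model the wall as resistances in series:
R_copper = L/(kA) = 0.0052/(393×37.9) = 3.491×10^-7 K/W
R_outer film = 1/(h_o·A) = 1/(29.2×37.9) = 9.036×10^-4 K/W
Sum of known resistances R_other = 9.04×10^-4 K/W
Total R = ΔT/Q = 35/465 = 0.07527 K/W
R_glass-fibre batt = R_total − R_other = 0.07436 K/W
k = L/(R·A) = 0.13/(0.07436×37.9)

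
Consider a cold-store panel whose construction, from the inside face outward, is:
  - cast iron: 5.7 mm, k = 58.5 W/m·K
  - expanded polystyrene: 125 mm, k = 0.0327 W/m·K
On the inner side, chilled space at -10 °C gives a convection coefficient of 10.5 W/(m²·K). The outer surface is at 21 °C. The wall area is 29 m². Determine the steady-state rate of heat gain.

Q ≈ 229 W

Series thermal resistances:
R_inner film = 1/(h_i·A) = 1/(10.5×29) = 0.003284 K/W
R_cast iron = L/(kA) = 0.0057/(58.5×29) = 3.36×10^-6 K/W
R_expanded polystyrene = L/(kA) = 0.125/(0.0327×29) = 0.1318 K/W
R_total = 0.1351 K/W
Q = ΔT / R_total = 31 / 0.1351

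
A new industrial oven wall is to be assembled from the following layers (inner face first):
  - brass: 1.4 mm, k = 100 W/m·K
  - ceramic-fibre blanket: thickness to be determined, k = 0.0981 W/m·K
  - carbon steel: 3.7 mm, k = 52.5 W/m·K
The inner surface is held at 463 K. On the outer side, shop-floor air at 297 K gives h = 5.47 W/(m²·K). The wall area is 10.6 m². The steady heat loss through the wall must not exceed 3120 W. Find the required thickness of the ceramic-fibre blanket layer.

Using the resistance-network approach (series):
R_brass = L/(kA) = 0.0014/(100×10.6) = 1.321×10^-6 K/W
R_carbon steel = L/(kA) = 0.0037/(52.5×10.6) = 6.649×10^-6 K/W
R_outer film = 1/(h_o·A) = 1/(5.47×10.6) = 0.01725 K/W
Sum of the known resistances R_other = 0.01725 K/W
Required total resistance R_tot = ΔT/Q_allow = 166/3120 = 0.05321 K/W
R_ceramic-fibre blanket = R_tot − R_other = 0.03595 K/W
L = R·k·A = 0.03595×0.0981×10.6

L ≈ 37.4 mm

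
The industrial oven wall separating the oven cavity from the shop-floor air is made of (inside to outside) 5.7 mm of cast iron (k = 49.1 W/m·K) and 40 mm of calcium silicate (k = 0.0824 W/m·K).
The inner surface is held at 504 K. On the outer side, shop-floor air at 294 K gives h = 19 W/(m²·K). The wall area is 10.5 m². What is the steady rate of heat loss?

Model the wall as resistances in series:
R_cast iron = L/(kA) = 0.0057/(49.1×10.5) = 1.106×10^-5 K/W
R_calcium silicate = L/(kA) = 0.04/(0.0824×10.5) = 0.04623 K/W
R_outer film = 1/(h_o·A) = 1/(19×10.5) = 0.005013 K/W
R_total = 0.05126 K/W
Q = ΔT / R_total = 210 / 0.05126

Q ≈ 4100 W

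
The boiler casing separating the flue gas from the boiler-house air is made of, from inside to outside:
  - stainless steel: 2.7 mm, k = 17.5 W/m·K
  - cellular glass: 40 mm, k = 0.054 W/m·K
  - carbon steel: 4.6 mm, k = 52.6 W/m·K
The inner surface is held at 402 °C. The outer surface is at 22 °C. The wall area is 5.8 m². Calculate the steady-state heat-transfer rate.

Model the wall as resistances in series:
R_stainless steel = L/(kA) = 0.0027/(17.5×5.8) = 2.66×10^-5 K/W
R_cellular glass = L/(kA) = 0.04/(0.054×5.8) = 0.1277 K/W
R_carbon steel = L/(kA) = 0.0046/(52.6×5.8) = 1.508×10^-5 K/W
R_total = 0.1278 K/W
Q = ΔT / R_total = 380 / 0.1278

Q ≈ 2970 W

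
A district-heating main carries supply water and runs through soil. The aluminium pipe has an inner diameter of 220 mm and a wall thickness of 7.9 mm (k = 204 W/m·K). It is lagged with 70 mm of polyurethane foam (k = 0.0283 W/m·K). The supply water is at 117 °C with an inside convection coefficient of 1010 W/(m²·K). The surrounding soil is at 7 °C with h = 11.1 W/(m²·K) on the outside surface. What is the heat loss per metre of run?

For a radial system each layer contributes R = ln(r_out/r_in)/(2πkL); films add R = 1/(hA).
R_inner film = 1/(h_i·2πr₁L) = 1/(1010×2π×0.11×1) = 0.001433 K/W
R_aluminium pipe wall = ln(117.9/110)/(2π×204×1) = 5.411×10^-5 K/W
R_polyurethane foam = ln(187.9/117.9)/(2π×0.0283×1) = 2.621 K/W
R_outer film = 1/(h_o·2πr_oL) = 1/(11.1×2π×0.1879×1) = 0.07631 K/W
R_total = 2.699 K/W
Q = ΔT/R_total = 110/2.699

q′ ≈ 40.8 W/m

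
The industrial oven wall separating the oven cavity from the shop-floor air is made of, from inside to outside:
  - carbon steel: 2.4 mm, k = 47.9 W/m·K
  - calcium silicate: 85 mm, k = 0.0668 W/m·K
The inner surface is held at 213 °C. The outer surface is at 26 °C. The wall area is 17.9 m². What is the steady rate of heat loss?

Model the wall as resistances in series:
R_carbon steel = L/(kA) = 0.0024/(47.9×17.9) = 2.799×10^-6 K/W
R_calcium silicate = L/(kA) = 0.085/(0.0668×17.9) = 0.07109 K/W
R_total = 0.07109 K/W
Q = ΔT / R_total = 187 / 0.07109

Q ≈ 2630 W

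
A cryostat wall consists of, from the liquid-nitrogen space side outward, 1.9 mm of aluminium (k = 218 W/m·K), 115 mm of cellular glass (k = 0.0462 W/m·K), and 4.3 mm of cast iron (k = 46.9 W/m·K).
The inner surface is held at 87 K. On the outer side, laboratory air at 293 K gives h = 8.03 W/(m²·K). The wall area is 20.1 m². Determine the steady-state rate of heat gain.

Treating each layer as a thermal resistance in series:
R_aluminium = L/(kA) = 0.0019/(218×20.1) = 4.336×10^-7 K/W
R_cellular glass = L/(kA) = 0.115/(0.0462×20.1) = 0.1238 K/W
R_cast iron = L/(kA) = 0.0043/(46.9×20.1) = 4.561×10^-6 K/W
R_outer film = 1/(h_o·A) = 1/(8.03×20.1) = 0.006196 K/W
R_total = 0.13 K/W
Q = ΔT / R_total = 206 / 0.13

Q ≈ 1580 W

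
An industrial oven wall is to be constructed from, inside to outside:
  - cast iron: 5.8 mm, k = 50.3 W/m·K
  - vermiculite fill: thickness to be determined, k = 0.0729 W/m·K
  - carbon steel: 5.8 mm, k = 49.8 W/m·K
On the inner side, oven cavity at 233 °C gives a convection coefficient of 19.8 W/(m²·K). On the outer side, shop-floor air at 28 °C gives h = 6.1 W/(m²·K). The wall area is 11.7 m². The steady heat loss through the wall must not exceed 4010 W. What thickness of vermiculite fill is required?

L ≈ 28 mm

Series thermal resistances:
R_inner film = 1/(h_i·A) = 1/(19.8×11.7) = 0.004317 K/W
R_cast iron = L/(kA) = 0.0058/(50.3×11.7) = 9.855×10^-6 K/W
R_carbon steel = L/(kA) = 0.0058/(49.8×11.7) = 9.954×10^-6 K/W
R_outer film = 1/(h_o·A) = 1/(6.1×11.7) = 0.01401 K/W
Sum of the known resistances R_other = 0.01835 K/W
Required total resistance R_tot = ΔT/Q_allow = 205/4010 = 0.05112 K/W
R_vermiculite fill = R_tot − R_other = 0.03277 K/W
L = R·k·A = 0.03277×0.0729×11.7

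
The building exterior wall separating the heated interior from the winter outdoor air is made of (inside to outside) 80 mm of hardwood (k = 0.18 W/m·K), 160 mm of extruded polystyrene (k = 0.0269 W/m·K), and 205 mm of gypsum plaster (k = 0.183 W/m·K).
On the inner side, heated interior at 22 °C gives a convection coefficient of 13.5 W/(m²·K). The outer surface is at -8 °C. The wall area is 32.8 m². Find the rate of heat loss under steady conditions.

Model the wall as resistances in series:
R_inner film = 1/(h_i·A) = 1/(13.5×32.8) = 0.002258 K/W
R_hardwood = L/(kA) = 0.08/(0.18×32.8) = 0.01355 K/W
R_extruded polystyrene = L/(kA) = 0.16/(0.0269×32.8) = 0.1813 K/W
R_gypsum plaster = L/(kA) = 0.205/(0.183×32.8) = 0.03415 K/W
R_total = 0.2313 K/W
Q = ΔT / R_total = 30 / 0.2313

Q ≈ 130 W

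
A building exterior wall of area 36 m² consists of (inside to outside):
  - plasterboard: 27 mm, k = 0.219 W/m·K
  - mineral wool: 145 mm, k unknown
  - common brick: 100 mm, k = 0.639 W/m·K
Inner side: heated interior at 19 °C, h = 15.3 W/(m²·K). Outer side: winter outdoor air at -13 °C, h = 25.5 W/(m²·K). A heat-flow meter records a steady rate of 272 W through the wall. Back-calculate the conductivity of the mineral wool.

Series thermal resistances:
R_inner film = 1/(h_i·A) = 1/(15.3×36) = 0.001816 K/W
R_plasterboard = L/(kA) = 0.027/(0.219×36) = 0.003425 K/W
R_common brick = L/(kA) = 0.1/(0.639×36) = 0.004347 K/W
R_outer film = 1/(h_o·A) = 1/(25.5×36) = 0.001089 K/W
Sum of known resistances R_other = 0.01068 K/W
Total R = ΔT/Q = 32/272 = 0.1176 K/W
R_mineral wool = R_total − R_other = 0.107 K/W
k = L/(R·A) = 0.145/(0.107×36)

k ≈ 0.0377 W/(m·K)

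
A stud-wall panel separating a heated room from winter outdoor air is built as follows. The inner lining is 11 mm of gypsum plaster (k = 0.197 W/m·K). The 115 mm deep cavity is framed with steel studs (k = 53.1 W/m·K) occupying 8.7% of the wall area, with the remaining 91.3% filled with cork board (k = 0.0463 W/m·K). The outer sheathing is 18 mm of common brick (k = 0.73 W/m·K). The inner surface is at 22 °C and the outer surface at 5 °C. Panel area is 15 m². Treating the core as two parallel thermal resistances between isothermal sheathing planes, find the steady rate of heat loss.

Q ≈ 2420 W

Sheathing layers in series; stud and cavity paths in parallel between them.
R_inner = 0.011/(0.197×15) = 0.003723 K/W
R_stud  = 0.115/(53.1×0.087×15) = 0.00166 K/W
R_cav   = 0.115/(0.0463×0.913×15) = 0.1814 K/W
1/R_core = 1/R_stud + 1/R_cav → R_core = 0.001645 K/W
R_outer = 0.018/(0.73×15) = 0.001644 K/W
R_total = 0.007011 K/W
Q = ΔT/R_total = 17/0.007011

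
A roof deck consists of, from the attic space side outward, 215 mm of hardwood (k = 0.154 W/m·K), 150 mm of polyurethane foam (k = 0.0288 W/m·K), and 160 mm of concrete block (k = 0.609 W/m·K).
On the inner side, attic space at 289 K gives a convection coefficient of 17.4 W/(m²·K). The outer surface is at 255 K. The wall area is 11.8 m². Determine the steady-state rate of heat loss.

Model the wall as resistances in series:
R_inner film = 1/(h_i·A) = 1/(17.4×11.8) = 0.00487 K/W
R_hardwood = L/(kA) = 0.215/(0.154×11.8) = 0.1183 K/W
R_polyurethane foam = L/(kA) = 0.15/(0.0288×11.8) = 0.4414 K/W
R_concrete block = L/(kA) = 0.16/(0.609×11.8) = 0.02226 K/W
R_total = 0.5868 K/W
Q = ΔT / R_total = 34 / 0.5868

Q ≈ 57.9 W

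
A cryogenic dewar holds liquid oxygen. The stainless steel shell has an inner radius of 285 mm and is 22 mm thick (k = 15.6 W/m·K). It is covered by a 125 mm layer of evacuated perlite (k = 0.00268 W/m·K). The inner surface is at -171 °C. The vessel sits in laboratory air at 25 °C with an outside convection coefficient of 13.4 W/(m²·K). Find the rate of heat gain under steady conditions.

Q ≈ 7 W

Each spherical layer contributes R = (1/r_i − 1/r_o)/(4πk):
R_stainless steel shell = (1/0.285 − 1/0.307)/(4π×15.6) = 0.001283 K/W
R_evacuated perlite = (1/0.307 − 1/0.432)/(4π×0.00268) = 27.99 K/W
R_outer film = 1/(h·4πr_o²) = 1/(13.4×4π×0.432²) = 0.03182 K/W
R_total = 28.02 K/W
Q = ΔT/R_total = 196/28.02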